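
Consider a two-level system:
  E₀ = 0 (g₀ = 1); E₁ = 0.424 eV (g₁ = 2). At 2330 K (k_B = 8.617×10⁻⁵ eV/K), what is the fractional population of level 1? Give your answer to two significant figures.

k_BT = 8.617×10⁻⁵ × 2330 K = 0.2008 eV.
Eᵢ/kT = 0, 2.112.
Z = Σ gᵢe^(−Eᵢ/kT) = 1·e^(−0) + 2·e^(−2.112) = 1.000 + 0.2420 = 1.242.
P₁ = g₁ e^(−E₁/kT) / Z = 0.2420/1.242 = 0.19.

0.19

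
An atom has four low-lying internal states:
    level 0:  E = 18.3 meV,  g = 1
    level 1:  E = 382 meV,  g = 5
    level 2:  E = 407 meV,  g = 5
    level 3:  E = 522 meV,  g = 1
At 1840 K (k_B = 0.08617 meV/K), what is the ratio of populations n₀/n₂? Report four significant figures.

k_BT = 0.08617 × 1840 K = 158.553 meV.
n₀/n₂ = (g₀/g₂) exp[−(E₀−E₂)/kT] = (1/5) × exp(−(-388.7 meV)/(158.553 meV)) = (1/5) × exp(2.45155) = 2.321.

2.321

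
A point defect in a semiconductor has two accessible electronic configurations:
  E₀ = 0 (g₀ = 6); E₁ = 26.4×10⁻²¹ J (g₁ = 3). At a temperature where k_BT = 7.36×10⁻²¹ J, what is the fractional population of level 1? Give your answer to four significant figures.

Eᵢ/kT = 0, 3.58696.
Z = Σ gᵢe^(−Eᵢ/kT) = 6·e^(−0) + 3·e^(−3.58696) = 6.00000 + 0.0830471 = 6.08305.
P₁ = g₁ e^(−E₁/kT) / Z = 0.0830471/6.08305 = 0.01365.

0.01365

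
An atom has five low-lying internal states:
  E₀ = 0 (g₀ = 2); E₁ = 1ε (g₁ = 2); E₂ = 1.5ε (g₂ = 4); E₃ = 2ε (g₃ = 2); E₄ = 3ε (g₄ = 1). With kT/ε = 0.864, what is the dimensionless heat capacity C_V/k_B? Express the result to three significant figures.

Eᵢ/kT = 0, 1.1574, 1.7361, 2.3148, 3.4722.
Z = Σ gᵢe^(−Eᵢ/kT) = 2·e^(−0) + 2·e^(−1.1574) + 4·e^(−1.7361) + 2·e^(−2.3148) + 1·e^(−3.4722) = 2.0000 + 0.62860 + 0.70483 + 0.19757 + 0.031049 = 3.5620.
⟨E⟩ = 0.61037 ε, ⟨E²⟩ = 0.92201 ε².
C_V/k_B = (⟨E²⟩ − ⟨E⟩²)/(kT)² = (0.92201 − 0.37255)/0.74650 = 0.736.

0.736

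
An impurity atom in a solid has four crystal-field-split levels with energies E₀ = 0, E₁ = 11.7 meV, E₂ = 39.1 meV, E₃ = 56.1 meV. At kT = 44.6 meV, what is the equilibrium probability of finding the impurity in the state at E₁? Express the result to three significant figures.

Eᵢ/kT = 0, 0.26233, 0.87668, 1.2578.
Z = Σ e^(−Eᵢ/kT) = e^(−0) + e^(−0.26233) + e^(−0.87668) + e^(−1.2578) = 1.0000 + 0.76926 + 0.41616 + 0.28428 = 2.4697.
P₁ = e^(−E₁/kT) / Z = 0.76926/2.4697 = 0.311.

0.311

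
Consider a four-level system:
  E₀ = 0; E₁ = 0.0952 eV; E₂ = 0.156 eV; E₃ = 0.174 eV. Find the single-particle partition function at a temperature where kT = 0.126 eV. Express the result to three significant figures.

Z = 2.01

Eᵢ/kT = 0, 0.75556, 1.2381, 1.3810.
Z = Σ e^(−Eᵢ/kT) = e^(−0) + e^(−0.75556) + e^(−1.2381) + e^(−1.3810) = 1.0000 + 0.46975 + 0.28993 + 0.25133 = 2.0110.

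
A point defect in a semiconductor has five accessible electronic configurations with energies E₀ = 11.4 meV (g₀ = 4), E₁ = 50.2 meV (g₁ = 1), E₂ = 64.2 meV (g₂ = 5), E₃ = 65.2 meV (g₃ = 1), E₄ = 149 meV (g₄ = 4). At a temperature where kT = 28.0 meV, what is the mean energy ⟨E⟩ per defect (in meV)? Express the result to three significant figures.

Eᵢ/kT = 0.40714, 1.7929, 2.2929, 2.3286, 5.3214.
Z = Σ gᵢe^(−Eᵢ/kT) = 4·e^(−0.40714) + 1·e^(−1.7929) + 5·e^(−2.2929) + 1·e^(−2.3286) + 4·e^(−5.3214) = 2.6622 + 0.16648 + 0.50487 + 0.097432 + 0.019544 = 3.4505.
⟨E⟩ = Σ Eᵢ gᵢe^(−Eᵢ/kT) / Z = (11.4·2.6622 + 50.2·0.16648 + 64.2·0.50487 + 65.2·0.097432 + 149·0.019544) / 3.4505 = 23.3 meV.

23.3 meV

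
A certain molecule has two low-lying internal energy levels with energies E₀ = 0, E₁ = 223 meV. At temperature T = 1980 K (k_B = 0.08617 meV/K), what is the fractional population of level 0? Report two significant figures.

0.79

k_BT = 0.08617 × 1980 K = 170.6 meV.
Eᵢ/kT = 0, 1.307.
Z = Σ e^(−Eᵢ/kT) = e^(−0) + e^(−1.307) = 1.000 + 0.2706 = 1.271.
P₀ = e^(−E₀/kT) / Z = 1.000/1.271 = 0.79.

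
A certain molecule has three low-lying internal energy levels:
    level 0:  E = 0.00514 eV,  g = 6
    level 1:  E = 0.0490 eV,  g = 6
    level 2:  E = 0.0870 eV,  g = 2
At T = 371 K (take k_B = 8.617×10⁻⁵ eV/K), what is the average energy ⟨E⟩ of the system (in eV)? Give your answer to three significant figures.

0.0155 eV

k_BT = 8.617×10⁻⁵ × 371 K = 0.031969 eV.
Eᵢ/kT = 0.16078, 1.5327, 2.7214.
Z = Σ gᵢe^(−Eᵢ/kT) = 6·e^(−0.16078) + 6·e^(−1.5327) + 2·e^(−2.7214) = 5.1089 + 1.2957 + 0.13157 = 6.5362.
⟨E⟩ = Σ Eᵢ gᵢe^(−Eᵢ/kT) / Z = (0.00514·5.1089 + 0.0490·1.2957 + 0.0870·0.13157) / 6.5362 = 0.0155 eV.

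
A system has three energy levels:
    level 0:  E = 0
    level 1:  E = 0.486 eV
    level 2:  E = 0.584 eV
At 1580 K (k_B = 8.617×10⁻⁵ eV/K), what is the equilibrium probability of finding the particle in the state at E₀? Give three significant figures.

0.960

k_BT = 8.617×10⁻⁵ × 1580 K = 0.13615 eV.
Eᵢ/kT = 0, 3.5696, 4.2894.
Z = Σ e^(−Eᵢ/kT) = e^(−0) + e^(−3.5696) + e^(−4.2894) = 1.0000 + 0.028167 + 0.013713 = 1.0419.
P₀ = e^(−E₀/kT) / Z = 1.0000/1.0419 = 0.960.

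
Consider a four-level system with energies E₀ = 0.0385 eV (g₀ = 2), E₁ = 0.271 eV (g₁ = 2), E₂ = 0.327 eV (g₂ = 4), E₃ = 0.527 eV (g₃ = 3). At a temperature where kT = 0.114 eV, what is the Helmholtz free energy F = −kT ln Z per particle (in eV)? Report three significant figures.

-0.0713 eV

Eᵢ/kT = 0.33772, 2.3772, 2.8684, 4.6228.
Z = Σ gᵢe^(−Eᵢ/kT) = 2·e^(−0.33772) + 2·e^(−2.3772) + 4·e^(−2.8684) + 3·e^(−4.6228) = 1.4268 + 0.18562 + 0.22716 + 0.029476 = 1.8691.
F = −kT ln Z = −0.114 × ln(1.8691) = −0.114 × 0.62546 = -0.0713 eV.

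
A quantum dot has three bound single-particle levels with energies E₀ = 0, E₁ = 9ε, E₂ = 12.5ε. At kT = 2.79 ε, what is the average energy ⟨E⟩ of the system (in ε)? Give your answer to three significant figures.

Eᵢ/kT = 0, 3.2258, 4.4803.
Z = Σ e^(−Eᵢ/kT) = e^(−0) + e^(−3.2258) + e^(−4.4803) = 1.0000 + 0.039724 + 0.011330 = 1.0511.
⟨E⟩ = Σ Eᵢ e^(−Eᵢ/kT) / Z = (0·1.0000 + 9·0.039724 + 12.5·0.011330) / 1.0511 = 0.475 ε.

0.475 ε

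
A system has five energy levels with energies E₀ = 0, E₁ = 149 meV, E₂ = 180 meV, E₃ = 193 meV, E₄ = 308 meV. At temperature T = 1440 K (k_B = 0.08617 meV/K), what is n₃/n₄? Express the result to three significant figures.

k_BT = 0.08617 × 1440 K = 124.08 meV.
n₃/n₄ = exp[−(E₃−E₄)/kT] = exp(−(-115 meV)/(124.08 meV)) = exp(0.92682) = 2.53.

2.53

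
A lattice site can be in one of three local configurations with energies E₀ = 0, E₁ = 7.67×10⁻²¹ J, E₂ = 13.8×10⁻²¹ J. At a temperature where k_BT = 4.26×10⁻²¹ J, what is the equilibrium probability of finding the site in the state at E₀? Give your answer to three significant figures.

0.830

Eᵢ/kT = 0, 1.8005, 3.2394.
Z = Σ e^(−Eᵢ/kT) = e^(−0) + e^(−1.8005) + e^(−3.2394) = 1.0000 + 0.16522 + 0.039187 = 1.2044.
P₀ = e^(−E₀/kT) / Z = 1.0000/1.2044 = 0.830.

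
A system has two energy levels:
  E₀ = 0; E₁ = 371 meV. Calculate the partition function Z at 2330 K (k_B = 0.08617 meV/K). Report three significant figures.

k_BT = 0.08617 × 2330 K = 200.78 meV.
Eᵢ/kT = 0, 1.8478.
Z = Σ e^(−Eᵢ/kT) = e^(−0) + e^(−1.8478) = 1.0000 + 0.15758 = 1.1576.

Z = 1.16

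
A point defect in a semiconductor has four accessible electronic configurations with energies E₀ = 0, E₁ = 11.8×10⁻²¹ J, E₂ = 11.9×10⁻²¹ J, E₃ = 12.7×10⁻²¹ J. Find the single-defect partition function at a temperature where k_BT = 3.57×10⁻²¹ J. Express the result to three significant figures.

Z = 1.10

Eᵢ/kT = 0, 3.3053, 3.3333, 3.5574.
Z = Σ e^(−Eᵢ/kT) = e^(−0) + e^(−3.3053) + e^(−3.3333) + e^(−3.5574) = 1.0000 + 0.036688 + 0.035675 + 0.028513 = 1.1009.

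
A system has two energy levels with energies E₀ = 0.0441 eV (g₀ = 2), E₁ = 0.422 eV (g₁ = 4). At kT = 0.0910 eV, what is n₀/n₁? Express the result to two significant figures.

n₀/n₁ = (g₀/g₁) exp[−(E₀−E₁)/kT] = (2/4) × exp(−(-0.3779 eV)/(0.0910 eV)) = (2/4) × exp(4.153) = 32.

32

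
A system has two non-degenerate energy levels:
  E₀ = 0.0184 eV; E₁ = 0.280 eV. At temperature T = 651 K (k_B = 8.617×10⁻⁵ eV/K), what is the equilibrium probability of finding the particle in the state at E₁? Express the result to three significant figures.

0.00935

k_BT = 8.617×10⁻⁵ × 651 K = 0.056097 eV.
Eᵢ/kT = 0.32800, 4.9914.
Z = Σ e^(−Eᵢ/kT) = e^(−0.32800) + e^(−4.9914) = 0.72036 + 0.0067961 = 0.72716.
P₁ = e^(−E₁/kT) / Z = 0.0067961/0.72716 = 0.00935.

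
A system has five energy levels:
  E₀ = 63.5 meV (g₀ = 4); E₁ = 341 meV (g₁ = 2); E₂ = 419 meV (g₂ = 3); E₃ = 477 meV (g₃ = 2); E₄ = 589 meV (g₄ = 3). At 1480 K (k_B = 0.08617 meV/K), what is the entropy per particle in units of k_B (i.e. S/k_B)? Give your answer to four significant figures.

k_BT = 0.08617 × 1480 K = 127.532 meV.
Eᵢ/kT = 0.497914, 2.67384, 3.28545, 3.74024, 4.61845.
Z = Σ gᵢe^(−Eᵢ/kT) = 4·e^(−0.497914) + 2·e^(−2.67384) + 3·e^(−3.28545) + 2·e^(−3.74024) + 3·e^(−4.61845) = 2.43119 + 0.137974 + 0.112271 + 0.0474968 + 0.0296042 = 2.75854.
⟨E⟩ = Σ EᵢPᵢ = 104.608 meV.
S/k_B = ln Z + ⟨E⟩/kT = ln(2.75854) + 104.608/127.532 = 1.01470 + 0.820249 = 1.835.

1.835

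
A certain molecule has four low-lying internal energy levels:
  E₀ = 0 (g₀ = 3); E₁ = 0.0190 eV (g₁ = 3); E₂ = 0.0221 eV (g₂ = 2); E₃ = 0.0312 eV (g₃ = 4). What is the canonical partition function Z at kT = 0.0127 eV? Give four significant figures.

Eᵢ/kT = 0, 1.49606, 1.74016, 2.45669.
Z = Σ gᵢe^(−Eᵢ/kT) = 3·e^(−0) + 3·e^(−1.49606) + 2·e^(−1.74016) + 4·e^(−2.45669) = 3.00000 + 0.672033 + 0.350985 + 0.342873 = 4.36589.

Z = 4.366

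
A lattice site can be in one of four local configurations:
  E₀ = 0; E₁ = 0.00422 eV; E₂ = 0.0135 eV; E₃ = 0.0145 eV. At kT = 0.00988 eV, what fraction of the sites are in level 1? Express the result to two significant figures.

Eᵢ/kT = 0, 0.4271, 1.366, 1.468.
Z = Σ e^(−Eᵢ/kT) = e^(−0) + e^(−0.4271) + e^(−1.366) + e^(−1.468) = 1.000 + 0.6524 + 0.2551 + 0.2304 = 2.138.
P₁ = e^(−E₁/kT) / Z = 0.6524/2.138 = 0.31.

0.31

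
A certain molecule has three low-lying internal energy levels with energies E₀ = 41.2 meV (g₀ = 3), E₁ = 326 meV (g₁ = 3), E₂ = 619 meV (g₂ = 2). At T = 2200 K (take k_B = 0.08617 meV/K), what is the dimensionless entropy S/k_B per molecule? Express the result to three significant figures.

k_BT = 0.08617 × 2200 K = 189.57 meV.
Eᵢ/kT = 0.21733, 1.7197, 3.2653.
Z = Σ gᵢe^(−Eᵢ/kT) = 3·e^(−0.21733) + 3·e^(−1.7197) + 2·e^(−3.2653) = 2.4140 + 0.53736 + 0.076371 = 3.0277.
⟨E⟩ = Σ EᵢPᵢ = 106.32 meV.
S/k_B = ln Z + ⟨E⟩/kT = ln(3.0277) + 106.32/189.57 = 1.1078 + 0.56085 = 1.67.

1.67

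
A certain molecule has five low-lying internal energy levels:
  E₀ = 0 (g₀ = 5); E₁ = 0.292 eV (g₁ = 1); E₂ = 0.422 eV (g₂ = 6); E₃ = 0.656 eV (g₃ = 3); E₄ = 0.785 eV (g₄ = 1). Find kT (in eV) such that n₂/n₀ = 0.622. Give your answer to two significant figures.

0.64 eV

n₂/n₀ = (g₂/g₀) exp[−(E₂−E₀)/kT] = 0.622.
⇒ (E₂−E₀)/kT = ln((6/5)/0.622) = ln(1.929) = 0.6570.
kT = 0.422 eV / 0.6570 = 0.64 eV.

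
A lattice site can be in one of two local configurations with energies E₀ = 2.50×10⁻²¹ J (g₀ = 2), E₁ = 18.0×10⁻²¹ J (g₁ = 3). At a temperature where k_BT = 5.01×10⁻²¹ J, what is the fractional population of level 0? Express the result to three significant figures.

0.936

Eᵢ/kT = 0.49900, 3.5928.
Z = Σ gᵢe^(−Eᵢ/kT) = 2·e^(−0.49900) + 3·e^(−3.5928) = 1.2143 + 0.082563 = 1.2969.
P₀ = g₀ e^(−E₀/kT) / Z = 1.2143/1.2969 = 0.936.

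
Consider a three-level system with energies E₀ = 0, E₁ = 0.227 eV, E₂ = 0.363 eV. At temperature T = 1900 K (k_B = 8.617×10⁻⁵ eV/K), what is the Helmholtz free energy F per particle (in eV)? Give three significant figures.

-0.0502 eV

k_BT = 8.617×10⁻⁵ × 1900 K = 0.16372 eV.
Eᵢ/kT = 0, 1.3865, 2.2172.
Z = Σ e^(−Eᵢ/kT) = e^(−0) + e^(−1.3865) + e^(−2.2172) = 1.0000 + 0.24995 + 0.10891 = 1.3589.
F = −kT ln Z = −0.16372 × ln(1.3589) = −0.16372 × 0.30668 = -0.0502 eV.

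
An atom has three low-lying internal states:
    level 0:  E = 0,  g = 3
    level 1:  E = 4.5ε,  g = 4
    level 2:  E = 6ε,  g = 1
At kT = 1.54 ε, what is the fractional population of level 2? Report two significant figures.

0.0063

Eᵢ/kT = 0, 2.922, 3.896.
Z = Σ gᵢe^(−Eᵢ/kT) = 3·e^(−0) + 4·e^(−2.922) + 1·e^(−3.896) = 3.000 + 0.2153 + 0.02032 = 3.236.
P₂ = g₂ e^(−E₂/kT) / Z = 0.02032/3.236 = 0.0063.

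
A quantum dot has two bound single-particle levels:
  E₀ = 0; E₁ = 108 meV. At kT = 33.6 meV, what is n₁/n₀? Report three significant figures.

n₁/n₀ = exp[−(E₁−E₀)/kT] = exp(−(108 meV)/(33.6 meV)) = exp(-3.2143) = 0.0402.

0.0402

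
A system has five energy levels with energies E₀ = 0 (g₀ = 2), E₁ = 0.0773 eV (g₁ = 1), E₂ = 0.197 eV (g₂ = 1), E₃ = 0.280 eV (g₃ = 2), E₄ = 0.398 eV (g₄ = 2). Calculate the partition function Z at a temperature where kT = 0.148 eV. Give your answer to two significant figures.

Z = 3.3

Eᵢ/kT = 0, 0.5223, 1.331, 1.892, 2.689.
Z = Σ gᵢe^(−Eᵢ/kT) = 2·e^(−0) + 1·e^(−0.5223) + 1·e^(−1.331) + 2·e^(−1.892) + 2·e^(−2.689) = 2.000 + 0.5932 + 0.2642 + 0.3015 + 0.1359 = 3.295.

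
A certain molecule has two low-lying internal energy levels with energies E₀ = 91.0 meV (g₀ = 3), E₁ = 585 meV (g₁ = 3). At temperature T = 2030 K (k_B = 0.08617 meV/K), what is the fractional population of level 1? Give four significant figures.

k_BT = 0.08617 × 2030 K = 174.925 meV.
Eᵢ/kT = 0.520223, 3.34429.
Z = Σ gᵢe^(−Eᵢ/kT) = 3·e^(−0.520223) + 3·e^(−3.34429) = 1.78316 + 0.105856 = 1.88902.
P₁ = g₁ e^(−E₁/kT) / Z = 0.105856/1.88902 = 0.05604.

0.05604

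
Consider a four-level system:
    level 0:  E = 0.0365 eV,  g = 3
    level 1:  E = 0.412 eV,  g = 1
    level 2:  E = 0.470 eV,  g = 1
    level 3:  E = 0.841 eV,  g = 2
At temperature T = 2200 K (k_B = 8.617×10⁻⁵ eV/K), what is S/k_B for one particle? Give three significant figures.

k_BT = 8.617×10⁻⁵ × 2200 K = 0.18957 eV.
Eᵢ/kT = 0.19254, 2.1733, 2.4793, 4.4364.
Z = Σ gᵢe^(−Eᵢ/kT) = 3·e^(−0.19254) + 1·e^(−2.1733) + 1·e^(−2.4793) + 2·e^(−4.4364) = 2.4746 + 0.11380 + 0.083802 + 0.023677 = 2.6959.
⟨E⟩ = Σ EᵢPᵢ = 0.072891 eV.
S/k_B = ln Z + ⟨E⟩/kT = ln(2.6959) + 0.072891/0.18957 = 0.99173 + 0.38451 = 1.38.

1.38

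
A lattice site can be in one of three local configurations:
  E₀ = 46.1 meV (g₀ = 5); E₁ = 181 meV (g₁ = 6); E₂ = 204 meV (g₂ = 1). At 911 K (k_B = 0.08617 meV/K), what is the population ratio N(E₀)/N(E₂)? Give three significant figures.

k_BT = 0.08617 × 911 K = 78.501 meV.
n₀/n₂ = (g₀/g₂) exp[−(E₀−E₂)/kT] = (5/1) × exp(−(-157.9 meV)/(78.501 meV)) = (5/1) × exp(2.0114) = 37.4.

37.4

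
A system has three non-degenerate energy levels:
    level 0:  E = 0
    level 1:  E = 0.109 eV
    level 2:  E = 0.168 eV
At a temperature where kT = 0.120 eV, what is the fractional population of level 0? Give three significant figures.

0.606

Eᵢ/kT = 0, 0.90833, 1.4000.
Z = Σ e^(−Eᵢ/kT) = e^(−0) + e^(−0.90833) + e^(−1.4000) = 1.0000 + 0.40320 + 0.24660 = 1.6498.
P₀ = e^(−E₀/kT) / Z = 1.0000/1.6498 = 0.606.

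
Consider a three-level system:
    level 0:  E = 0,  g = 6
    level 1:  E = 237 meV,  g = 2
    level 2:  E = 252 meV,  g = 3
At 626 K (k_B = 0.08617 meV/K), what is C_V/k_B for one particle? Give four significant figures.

0.1785

k_BT = 0.08617 × 626 K = 53.9424 meV.
Eᵢ/kT = 0, 4.39358, 4.67165.
Z = Σ gᵢe^(−Eᵢ/kT) = 6·e^(−0) + 2·e^(−4.39358) + 3·e^(−4.67165) = 6.00000 + 0.0247128 + 0.0280705 = 6.05278.
⟨E⟩ = 2.13632 meV, ⟨E²⟩ = 523.839 meV².
C_V/k_B = (⟨E²⟩ − ⟨E⟩²)/(kT)² = (523.839 − 4.56386)/2909.78 = 0.1785.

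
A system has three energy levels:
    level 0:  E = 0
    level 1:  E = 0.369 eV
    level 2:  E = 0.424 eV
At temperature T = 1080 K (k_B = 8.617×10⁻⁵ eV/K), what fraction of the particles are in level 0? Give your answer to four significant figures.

k_BT = 8.617×10⁻⁵ × 1080 K = 0.0930636 eV.
Eᵢ/kT = 0, 3.96503, 4.55602.
Z = Σ e^(−Eᵢ/kT) = e^(−0) + e^(−3.96503) + e^(−4.55602) = 1.00000 + 0.0189675 + 0.0105038 = 1.02947.
P₀ = e^(−E₀/kT) / Z = 1.00000/1.02947 = 0.9714.

0.9714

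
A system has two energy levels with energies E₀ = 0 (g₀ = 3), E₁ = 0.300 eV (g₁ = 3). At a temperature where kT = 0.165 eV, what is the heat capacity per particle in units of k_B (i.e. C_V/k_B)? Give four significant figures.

Eᵢ/kT = 0, 1.81818.
Z = Σ gᵢe^(−Eᵢ/kT) = 3·e^(−0) + 3·e^(−1.81818) = 3.00000 + 0.486963 = 3.48696.
⟨E⟩ = 0.0418958 eV, ⟨E²⟩ = 0.0125687 eV².
C_V/k_B = (⟨E²⟩ − ⟨E⟩²)/(kT)² = (0.0125687 − 0.00175526)/0.0272250 = 0.3972.

0.3972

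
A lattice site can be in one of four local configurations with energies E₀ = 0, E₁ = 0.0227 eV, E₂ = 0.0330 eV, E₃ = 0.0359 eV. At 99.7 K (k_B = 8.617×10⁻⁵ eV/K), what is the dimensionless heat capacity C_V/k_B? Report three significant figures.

k_BT = 8.617×10⁻⁵ × 99.7 K = 0.0085911 eV.
Eᵢ/kT = 0, 2.6423, 3.8412, 4.1787.
Z = Σ e^(−Eᵢ/kT) = e^(−0) + e^(−2.6423) + e^(−3.8412) + e^(−4.1787) = 1.0000 + 0.071197 + 0.021468 + 0.015318 = 1.1080.
⟨E⟩ = 0.0025943 eV, ⟨E²⟩ = 0.000072029 eV².
C_V/k_B = (⟨E²⟩ − ⟨E⟩²)/(kT)² = (0.000072029 − 0.0000067304)/0.000073807 = 0.885.

0.885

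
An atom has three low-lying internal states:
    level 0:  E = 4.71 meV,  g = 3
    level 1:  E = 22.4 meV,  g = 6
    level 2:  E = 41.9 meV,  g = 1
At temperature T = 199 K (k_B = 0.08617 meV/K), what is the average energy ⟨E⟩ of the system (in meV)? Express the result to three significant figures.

k_BT = 0.08617 × 199 K = 17.148 meV.
Eᵢ/kT = 0.27467, 1.3063, 2.4434.
Z = Σ gᵢe^(−Eᵢ/kT) = 3·e^(−0.27467) + 6·e^(−1.3063) + 1·e^(−2.4434) = 2.2795 + 1.6249 + 0.086865 = 3.9913.
⟨E⟩ = Σ Eᵢ gᵢe^(−Eᵢ/kT) / Z = (4.71·2.2795 + 22.4·1.6249 + 41.9·0.086865) / 3.9913 = 12.7 meV.

12.7 meV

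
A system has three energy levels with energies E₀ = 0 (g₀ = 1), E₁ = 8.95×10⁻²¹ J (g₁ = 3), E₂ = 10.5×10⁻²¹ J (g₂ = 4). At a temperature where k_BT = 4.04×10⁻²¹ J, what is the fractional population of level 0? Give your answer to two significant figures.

0.62

Eᵢ/kT = 0, 2.215, 2.599.
Z = Σ gᵢe^(−Eᵢ/kT) = 1·e^(−0) + 3·e^(−2.215) + 4·e^(−2.599) = 1.000 + 0.3275 + 0.2974 = 1.625.
P₀ = g₀ e^(−E₀/kT) / Z = 1.000/1.625 = 0.62.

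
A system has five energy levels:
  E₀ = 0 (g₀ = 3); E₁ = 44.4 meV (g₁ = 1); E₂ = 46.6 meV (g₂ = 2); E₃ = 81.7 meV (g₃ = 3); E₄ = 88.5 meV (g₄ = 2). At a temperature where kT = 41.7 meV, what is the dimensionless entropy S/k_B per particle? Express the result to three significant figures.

Eᵢ/kT = 0, 1.0647, 1.1175, 1.9592, 2.1223.
Z = Σ gᵢe^(−Eᵢ/kT) = 3·e^(−0) + 1·e^(−1.0647) + 2·e^(−1.1175) + 3·e^(−1.9592) + 2·e^(−2.1223) = 3.0000 + 0.34483 + 0.65419 + 0.42291 + 0.23951 = 4.6614.
⟨E⟩ = Σ EᵢPᵢ = 21.784 meV.
S/k_B = ln Z + ⟨E⟩/kT = ln(4.6614) + 21.784/41.7 = 1.5393 + 0.52240 = 2.06.

2.06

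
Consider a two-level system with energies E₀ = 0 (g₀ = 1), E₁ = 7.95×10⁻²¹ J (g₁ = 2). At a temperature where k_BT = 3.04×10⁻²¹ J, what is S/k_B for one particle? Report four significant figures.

0.4704

Eᵢ/kT = 0, 2.61513.
Z = Σ gᵢe^(−Eᵢ/kT) = 1·e^(−0) + 2·e^(−2.61513) = 1.00000 + 0.146317 = 1.14632.
⟨E⟩ = Σ EᵢPᵢ = 1.01474 ×10⁻²¹ J.
S/k_B = ln Z + ⟨E⟩/kT = ln(1.14632) + 1.01474/3.04 = 0.136557 + 0.333796 = 0.4704.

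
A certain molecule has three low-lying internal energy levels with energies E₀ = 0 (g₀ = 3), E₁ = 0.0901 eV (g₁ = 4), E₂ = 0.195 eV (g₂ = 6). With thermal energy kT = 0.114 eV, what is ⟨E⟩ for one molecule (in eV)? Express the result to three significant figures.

0.0636 eV

Eᵢ/kT = 0, 0.79035, 1.7105.
Z = Σ gᵢe^(−Eᵢ/kT) = 3·e^(−0) + 4·e^(−0.79035) + 6·e^(−1.7105) = 3.0000 + 1.8147 + 1.0847 = 5.8994.
⟨E⟩ = Σ Eᵢ gᵢe^(−Eᵢ/kT) / Z = (0·3.0000 + 0.0901·1.8147 + 0.195·1.0847) / 5.8994 = 0.0636 eV.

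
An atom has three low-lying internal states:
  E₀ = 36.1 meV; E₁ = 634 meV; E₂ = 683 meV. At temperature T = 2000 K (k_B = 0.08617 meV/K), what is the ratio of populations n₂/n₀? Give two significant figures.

0.023

k_BT = 0.08617 × 2000 K = 172.3 meV.
n₂/n₀ = exp[−(E₂−E₀)/kT] = exp(−(646.9 meV)/(172.3 meV)) = exp(-3.754) = 0.023.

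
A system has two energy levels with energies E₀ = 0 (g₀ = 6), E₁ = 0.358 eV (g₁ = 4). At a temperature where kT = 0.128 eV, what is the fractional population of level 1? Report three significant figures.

Eᵢ/kT = 0, 2.7969.
Z = Σ gᵢe^(−Eᵢ/kT) = 6·e^(−0) + 4·e^(−2.7969) = 6.0000 + 0.24400 = 6.2440.
P₁ = g₁ e^(−E₁/kT) / Z = 0.24400/6.2440 = 0.0391.

0.0391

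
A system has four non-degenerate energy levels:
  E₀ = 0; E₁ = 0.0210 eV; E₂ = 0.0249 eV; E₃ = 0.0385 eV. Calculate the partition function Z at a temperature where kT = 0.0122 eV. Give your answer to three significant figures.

Eᵢ/kT = 0, 1.7213, 2.0410, 3.1557.
Z = Σ e^(−Eᵢ/kT) = e^(−0) + e^(−1.7213) + e^(−2.0410) + e^(−3.1557) = 1.0000 + 0.17883 + 0.12990 + 0.042609 = 1.3513.

Z = 1.35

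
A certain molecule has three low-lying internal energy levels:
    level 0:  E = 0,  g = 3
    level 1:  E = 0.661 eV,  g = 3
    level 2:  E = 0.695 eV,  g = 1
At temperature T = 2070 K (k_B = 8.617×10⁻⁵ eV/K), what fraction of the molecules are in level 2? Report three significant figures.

k_BT = 8.617×10⁻⁵ × 2070 K = 0.17837 eV.
Eᵢ/kT = 0, 3.7058, 3.8964.
Z = Σ gᵢe^(−Eᵢ/kT) = 3·e^(−0) + 3·e^(−3.7058) + 1·e^(−3.8964) = 3.0000 + 0.073742 + 0.020315 = 3.0941.
P₂ = g₂ e^(−E₂/kT) / Z = 0.020315/3.0941 = 0.00657.

0.00657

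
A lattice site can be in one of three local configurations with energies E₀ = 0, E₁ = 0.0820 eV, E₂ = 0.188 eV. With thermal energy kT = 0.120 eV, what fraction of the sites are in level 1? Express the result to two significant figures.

0.29

Eᵢ/kT = 0, 0.6833, 1.567.
Z = Σ e^(−Eᵢ/kT) = e^(−0) + e^(−0.6833) + e^(−1.567) = 1.000 + 0.5049 + 0.2087 = 1.714.
P₁ = e^(−E₁/kT) / Z = 0.5049/1.714 = 0.29.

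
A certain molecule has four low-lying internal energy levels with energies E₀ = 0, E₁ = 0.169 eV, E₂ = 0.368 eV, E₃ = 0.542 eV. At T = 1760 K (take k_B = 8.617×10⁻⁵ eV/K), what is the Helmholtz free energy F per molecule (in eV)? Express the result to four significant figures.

k_BT = 8.617×10⁻⁵ × 1760 K = 0.151659 eV.
Eᵢ/kT = 0, 1.11434, 2.42650, 3.57381.
Z = Σ e^(−Eᵢ/kT) = e^(−0) + e^(−1.11434) + e^(−2.42650) + e^(−3.57381) = 1.00000 + 0.328132 + 0.0883455 + 0.0280488 = 1.44453.
F = −kT ln Z = −0.151659 × ln(1.44453) = −0.151659 × 0.367784 = -0.05578 eV.

-0.05578 eV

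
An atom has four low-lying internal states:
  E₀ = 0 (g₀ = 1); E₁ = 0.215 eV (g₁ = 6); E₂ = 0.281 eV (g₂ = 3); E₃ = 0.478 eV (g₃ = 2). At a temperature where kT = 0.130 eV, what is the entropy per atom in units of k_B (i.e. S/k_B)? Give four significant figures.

2.047

Eᵢ/kT = 0, 1.65385, 2.16154, 3.67692.
Z = Σ gᵢe^(−Eᵢ/kT) = 1·e^(−0) + 6·e^(−1.65385) + 3·e^(−2.16154) + 2·e^(−3.67692) = 1.00000 + 1.14787 + 0.345443 + 0.0506016 = 2.54391.
⟨E⟩ = Σ EᵢPᵢ = 0.144679 eV.
S/k_B = ln Z + ⟨E⟩/kT = ln(2.54391) + 0.144679/0.130 = 0.933702 + 1.11292 = 2.047.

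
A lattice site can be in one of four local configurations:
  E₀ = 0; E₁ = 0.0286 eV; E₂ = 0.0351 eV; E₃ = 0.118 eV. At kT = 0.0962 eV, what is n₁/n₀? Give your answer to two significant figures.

n₁/n₀ = exp[−(E₁−E₀)/kT] = exp(−(0.0286 eV)/(0.0962 eV)) = exp(-0.2973) = 0.74.

0.74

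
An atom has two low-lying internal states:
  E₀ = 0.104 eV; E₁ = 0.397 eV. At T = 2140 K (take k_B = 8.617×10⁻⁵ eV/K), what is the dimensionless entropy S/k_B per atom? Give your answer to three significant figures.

0.455

k_BT = 8.617×10⁻⁵ × 2140 K = 0.18440 eV.
Eᵢ/kT = 0.56399, 2.1529.
Z = Σ e^(−Eᵢ/kT) = e^(−0.56399) + e^(−2.1529) = 0.56893 + 0.11615 = 0.68508.
⟨E⟩ = Σ EᵢPᵢ = 0.15368 eV.
S/k_B = ln Z + ⟨E⟩/kT = ln(0.68508) + 0.15368/0.18440 = -0.37822 + 0.83341 = 0.455.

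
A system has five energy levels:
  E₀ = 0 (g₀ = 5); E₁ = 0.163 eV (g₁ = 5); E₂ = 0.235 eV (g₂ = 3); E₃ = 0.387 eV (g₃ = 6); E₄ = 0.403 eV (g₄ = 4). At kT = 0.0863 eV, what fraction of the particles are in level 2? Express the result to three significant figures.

0.0325

Eᵢ/kT = 0, 1.8888, 2.7231, 4.4844, 4.6698.
Z = Σ gᵢe^(−Eᵢ/kT) = 5·e^(−0) + 5·e^(−1.8888) + 3·e^(−2.7231) + 6·e^(−4.4844) + 4·e^(−4.6698) = 5.0000 + 0.75627 + 0.19701 + 0.067702 + 0.037497 = 6.0585.
P₂ = g₂ e^(−E₂/kT) / Z = 0.19701/6.0585 = 0.0325.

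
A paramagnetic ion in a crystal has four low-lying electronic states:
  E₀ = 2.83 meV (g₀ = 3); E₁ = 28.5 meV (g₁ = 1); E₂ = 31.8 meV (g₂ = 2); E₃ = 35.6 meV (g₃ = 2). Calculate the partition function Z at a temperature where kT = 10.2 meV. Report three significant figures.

Z = 2.48

Eᵢ/kT = 0.27745, 2.7941, 3.1176, 3.4902.
Z = Σ gᵢe^(−Eᵢ/kT) = 3·e^(−0.27745) + 1·e^(−2.7941) + 2·e^(−3.1176) + 2·e^(−3.4902) = 2.2731 + 0.061170 + 0.088527 + 0.060990 = 2.4838.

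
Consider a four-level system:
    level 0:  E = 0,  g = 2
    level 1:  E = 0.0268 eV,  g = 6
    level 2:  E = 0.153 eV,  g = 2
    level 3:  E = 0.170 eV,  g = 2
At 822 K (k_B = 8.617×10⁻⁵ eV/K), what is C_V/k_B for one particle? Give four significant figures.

k_BT = 8.617×10⁻⁵ × 822 K = 0.0708317 eV.
Eᵢ/kT = 0, 0.378362, 2.16005, 2.40006.
Z = Σ gᵢe^(−Eᵢ/kT) = 2·e^(−0) + 6·e^(−0.378362) + 2·e^(−2.16005) + 2·e^(−2.40006) = 2.00000 + 4.10989 + 0.230639 + 0.181425 = 6.52195.
⟨E⟩ = 0.0270280 eV, ⟨E²⟩ = 0.00208436 eV².
C_V/k_B = (⟨E²⟩ − ⟨E⟩²)/(kT)² = (0.00208436 − 0.000730513)/0.00501713 = 0.2698.

0.2698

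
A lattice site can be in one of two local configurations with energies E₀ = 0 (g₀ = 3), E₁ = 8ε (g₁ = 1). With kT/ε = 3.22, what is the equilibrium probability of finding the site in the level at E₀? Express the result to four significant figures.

Eᵢ/kT = 0, 2.48447.
Z = Σ gᵢe^(−Eᵢ/kT) = 3·e^(−0) + 1·e^(−2.48447) = 3.00000 + 0.0833697 = 3.08337.
P₀ = g₀ e^(−E₀/kT) / Z = 3.00000/3.08337 = 0.9730.

0.9730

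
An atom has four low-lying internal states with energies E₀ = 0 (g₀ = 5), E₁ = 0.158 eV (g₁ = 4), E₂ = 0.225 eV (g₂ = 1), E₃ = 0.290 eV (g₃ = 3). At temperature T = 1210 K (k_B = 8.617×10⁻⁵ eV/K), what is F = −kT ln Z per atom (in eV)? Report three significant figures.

k_BT = 8.617×10⁻⁵ × 1210 K = 0.10427 eV.
Eᵢ/kT = 0, 1.5153, 2.1579, 2.7812.
Z = Σ gᵢe^(−Eᵢ/kT) = 5·e^(−0) + 4·e^(−1.5153) + 1·e^(−2.1579) + 3·e^(−2.7812) = 5.0000 + 0.87897 + 0.11557 + 0.18589 = 6.1804.
F = −kT ln Z = −0.10427 × ln(6.1804) = −0.10427 × 1.8214 = -0.190 eV.

-0.190 eV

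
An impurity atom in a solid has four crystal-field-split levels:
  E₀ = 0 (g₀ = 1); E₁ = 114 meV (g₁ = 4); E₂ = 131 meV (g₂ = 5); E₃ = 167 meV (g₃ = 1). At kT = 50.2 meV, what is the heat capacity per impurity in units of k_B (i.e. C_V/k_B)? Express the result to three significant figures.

Eᵢ/kT = 0, 2.2709, 2.6096, 3.3267.
Z = Σ gᵢe^(−Eᵢ/kT) = 1·e^(−0) + 4·e^(−2.2709) + 5·e^(−2.6096) + 1·e^(−3.3267) = 1.0000 + 0.41288 + 0.36782 + 0.035911 = 1.8166.
⟨E⟩ = 55.736 meV, ⟨E²⟩ = 6979.8 meV².
C_V/k_B = (⟨E²⟩ − ⟨E⟩²)/(kT)² = (6979.8 − 3106.5)/2520.0 = 1.54.

1.54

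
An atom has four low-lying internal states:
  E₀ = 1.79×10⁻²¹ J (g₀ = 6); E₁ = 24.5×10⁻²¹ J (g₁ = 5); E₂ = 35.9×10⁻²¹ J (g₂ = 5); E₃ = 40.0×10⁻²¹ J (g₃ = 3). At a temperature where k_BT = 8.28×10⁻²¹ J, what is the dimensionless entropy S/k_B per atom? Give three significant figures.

2.07

Eᵢ/kT = 0.21618, 2.9589, 4.3357, 4.8309.
Z = Σ gᵢe^(−Eᵢ/kT) = 6·e^(−0.21618) + 5·e^(−2.9589) + 5·e^(−4.3357) + 3·e^(−4.8309) = 4.8335 + 0.25938 + 0.065464 + 0.023938 = 5.1823.
⟨E⟩ = Σ EᵢPᵢ = 3.5340 ×10⁻²¹ J.
S/k_B = ln Z + ⟨E⟩/kT = ln(5.1823) + 3.5340/8.28 = 1.6452 + 0.42681 = 2.07.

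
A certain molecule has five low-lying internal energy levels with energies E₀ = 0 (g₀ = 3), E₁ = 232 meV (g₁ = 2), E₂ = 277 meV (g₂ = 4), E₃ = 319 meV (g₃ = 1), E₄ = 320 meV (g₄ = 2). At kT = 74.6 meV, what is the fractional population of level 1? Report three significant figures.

Eᵢ/kT = 0, 3.1099, 3.7131, 4.2761, 4.2895.
Z = Σ gᵢe^(−Eᵢ/kT) = 3·e^(−0) + 2·e^(−3.1099) + 4·e^(−3.7131) + 1·e^(−4.2761) + 2·e^(−4.2895) = 3.0000 + 0.089211 + 0.097607 + 0.013897 + 0.027424 = 3.2281.
P₁ = g₁ e^(−E₁/kT) / Z = 0.089211/3.2281 = 0.0276.

0.0276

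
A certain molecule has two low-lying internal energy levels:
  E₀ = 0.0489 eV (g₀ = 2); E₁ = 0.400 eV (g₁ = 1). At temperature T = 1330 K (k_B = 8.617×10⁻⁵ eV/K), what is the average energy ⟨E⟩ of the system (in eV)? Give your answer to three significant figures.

k_BT = 8.617×10⁻⁵ × 1330 K = 0.11461 eV.
Eᵢ/kT = 0.42666, 3.4901.
Z = Σ gᵢe^(−Eᵢ/kT) = 2·e^(−0.42666) + 1·e^(−3.4901) = 1.3054 + 0.030498 = 1.3359.
⟨E⟩ = Σ Eᵢ gᵢe^(−Eᵢ/kT) / Z = (0.0489·1.3054 + 0.400·0.030498) / 1.3359 = 0.0569 eV.

0.0569 eV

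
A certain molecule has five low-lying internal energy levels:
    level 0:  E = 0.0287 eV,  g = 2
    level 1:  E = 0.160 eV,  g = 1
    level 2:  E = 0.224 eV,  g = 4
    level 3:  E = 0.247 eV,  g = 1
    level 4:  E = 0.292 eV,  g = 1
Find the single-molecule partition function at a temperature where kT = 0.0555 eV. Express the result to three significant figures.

Eᵢ/kT = 0.51712, 2.8829, 4.0360, 4.4505, 5.2613.
Z = Σ gᵢe^(−Eᵢ/kT) = 2·e^(−0.51712) + 1·e^(−2.8829) + 4·e^(−4.0360) + 1·e^(−4.4505) + 1·e^(−5.2613) = 1.1925 + 0.055972 + 0.070672 + 0.011673 + 0.0051886 = 1.3360.

Z = 1.34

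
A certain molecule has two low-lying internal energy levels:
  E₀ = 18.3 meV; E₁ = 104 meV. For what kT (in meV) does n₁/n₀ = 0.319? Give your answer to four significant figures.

n₁/n₀ = exp[−(E₁−E₀)/kT] = 0.319.
⇒ (E₁−E₀)/kT = ln(1/0.319) = ln(3.13480) = 1.14257.
kT = 85.7 meV / 1.14257 = 75.01 meV.

75.01 meV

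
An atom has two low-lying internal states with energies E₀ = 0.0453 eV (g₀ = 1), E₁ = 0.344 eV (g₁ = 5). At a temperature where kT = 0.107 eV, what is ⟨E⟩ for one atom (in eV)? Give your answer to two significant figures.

Eᵢ/kT = 0.4234, 3.215.
Z = Σ gᵢe^(−Eᵢ/kT) = 1·e^(−0.4234) + 5·e^(−3.215) = 0.6548 + 0.2008 = 0.8556.
⟨E⟩ = Σ Eᵢ gᵢe^(−Eᵢ/kT) / Z = (0.0453·0.6548 + 0.344·0.2008) / 0.8556 = 0.12 eV.

0.12 eV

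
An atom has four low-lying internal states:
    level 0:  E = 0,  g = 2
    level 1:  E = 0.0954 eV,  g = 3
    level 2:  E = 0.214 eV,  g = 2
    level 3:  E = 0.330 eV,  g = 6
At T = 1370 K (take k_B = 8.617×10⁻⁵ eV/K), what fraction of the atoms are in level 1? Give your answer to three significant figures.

k_BT = 8.617×10⁻⁵ × 1370 K = 0.11805 eV.
Eᵢ/kT = 0, 0.80813, 1.8128, 2.7954.
Z = Σ gᵢe^(−Eᵢ/kT) = 2·e^(−0) + 3·e^(−0.80813) + 2·e^(−1.8128) + 6·e^(−2.7954) = 2.0000 + 1.3371 + 0.32639 + 0.36654 = 4.0300.
P₁ = g₁ e^(−E₁/kT) / Z = 1.3371/4.0300 = 0.332.

0.332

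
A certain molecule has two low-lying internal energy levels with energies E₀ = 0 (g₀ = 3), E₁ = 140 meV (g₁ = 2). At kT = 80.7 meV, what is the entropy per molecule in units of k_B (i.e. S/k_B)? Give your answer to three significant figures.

1.39

Eᵢ/kT = 0, 1.7348.
Z = Σ gᵢe^(−Eᵢ/kT) = 3·e^(−0) + 2·e^(−1.7348) = 3.0000 + 0.35287 = 3.3529.
⟨E⟩ = Σ EᵢPᵢ = 14.734 meV.
S/k_B = ln Z + ⟨E⟩/kT = ln(3.3529) + 14.734/80.7 = 1.2098 + 0.18258 = 1.39.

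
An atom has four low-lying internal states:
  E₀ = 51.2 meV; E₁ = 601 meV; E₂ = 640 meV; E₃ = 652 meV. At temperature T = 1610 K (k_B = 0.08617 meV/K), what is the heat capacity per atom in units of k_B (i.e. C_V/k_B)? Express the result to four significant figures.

0.7339

k_BT = 0.08617 × 1610 K = 138.734 meV.
Eᵢ/kT = 0.369052, 4.33203, 4.61314, 4.69964.
Z = Σ e^(−Eᵢ/kT) = e^(−0.369052) + e^(−4.33203) + e^(−4.61314) + e^(−4.69964) = 0.691389 + 0.0131408 + 0.00992062 + 0.00909855 = 0.723549.
⟨E⟩ = 76.8133 meV, ⟨E²⟩ = 20026.6 meV².
C_V/k_B = (⟨E²⟩ − ⟨E⟩²)/(kT)² = (20026.6 − 5900.28)/19247.1 = 0.7339.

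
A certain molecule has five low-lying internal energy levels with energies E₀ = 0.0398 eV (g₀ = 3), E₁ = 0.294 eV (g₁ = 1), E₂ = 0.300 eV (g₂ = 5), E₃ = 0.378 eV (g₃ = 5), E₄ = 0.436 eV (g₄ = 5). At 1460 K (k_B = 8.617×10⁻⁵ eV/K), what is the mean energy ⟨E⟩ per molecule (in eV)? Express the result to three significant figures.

k_BT = 8.617×10⁻⁵ × 1460 K = 0.12581 eV.
Eᵢ/kT = 0.31635, 2.3369, 2.3845, 3.0045, 3.4655.
Z = Σ gᵢe^(−Eᵢ/kT) = 3·e^(−0.31635) + 1·e^(−2.3369) + 5·e^(−2.3845) + 5·e^(−3.0045) + 5·e^(−3.4655) = 2.1864 + 0.096627 + 0.46068 + 0.24782 + 0.15629 = 3.1478.
⟨E⟩ = Σ Eᵢ gᵢe^(−Eᵢ/kT) / Z = (0.0398·2.1864 + 0.294·0.096627 + 0.300·0.46068 + 0.378·0.24782 + 0.436·0.15629) / 3.1478 = 0.132 eV.

0.132 eV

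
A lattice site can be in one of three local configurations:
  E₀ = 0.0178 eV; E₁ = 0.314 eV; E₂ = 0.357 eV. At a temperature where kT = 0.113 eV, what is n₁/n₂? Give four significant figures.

1.463

n₁/n₂ = exp[−(E₁−E₂)/kT] = exp(−(-0.043 eV)/(0.113 eV)) = exp(0.380531) = 1.463.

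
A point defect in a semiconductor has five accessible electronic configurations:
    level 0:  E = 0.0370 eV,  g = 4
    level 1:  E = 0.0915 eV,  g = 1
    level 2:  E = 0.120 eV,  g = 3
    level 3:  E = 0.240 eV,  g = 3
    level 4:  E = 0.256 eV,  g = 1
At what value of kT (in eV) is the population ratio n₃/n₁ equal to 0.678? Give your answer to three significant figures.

0.0999 eV

n₃/n₁ = (g₃/g₁) exp[−(E₃−E₁)/kT] = 0.678.
⇒ (E₃−E₁)/kT = ln((3/1)/0.678) = ln(4.4248) = 1.4872.
kT = 0.1485 eV / 1.4872 = 0.0999 eV.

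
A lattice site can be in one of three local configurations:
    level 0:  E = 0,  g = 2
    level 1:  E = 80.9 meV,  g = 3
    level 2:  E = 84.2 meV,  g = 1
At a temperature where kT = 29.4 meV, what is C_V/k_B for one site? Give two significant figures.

0.76

Eᵢ/kT = 0, 2.752, 2.864.
Z = Σ gᵢe^(−Eᵢ/kT) = 2·e^(−0) + 3·e^(−2.752) + 1·e^(−2.864) = 2.000 + 0.1914 + 0.05704 = 2.248.
⟨E⟩ = 9.024 meV, ⟨E²⟩ = 737.1 meV².
C_V/k_B = (⟨E²⟩ − ⟨E⟩²)/(kT)² = (737.1 − 81.43)/864.4 = 0.76.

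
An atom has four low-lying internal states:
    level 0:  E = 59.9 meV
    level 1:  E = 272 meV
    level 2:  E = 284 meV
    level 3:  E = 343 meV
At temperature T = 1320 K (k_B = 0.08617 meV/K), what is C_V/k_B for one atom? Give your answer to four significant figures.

k_BT = 0.08617 × 1320 K = 113.744 meV.
Eᵢ/kT = 0.526621, 2.39133, 2.49683, 3.01554.
Z = Σ e^(−Eᵢ/kT) = e^(−0.526621) + e^(−2.39133) + e^(−2.49683) + e^(−3.01554) = 0.590597 + 0.0915079 + 0.0823456 + 0.0490194 = 0.813470.
⟨E⟩ = 123.504 meV, ⟨E²⟩ = 26181.6 meV².
C_V/k_B = (⟨E²⟩ − ⟨E⟩²)/(kT)² = (26181.6 − 15253.2)/12937.7 = 0.8447.

0.8447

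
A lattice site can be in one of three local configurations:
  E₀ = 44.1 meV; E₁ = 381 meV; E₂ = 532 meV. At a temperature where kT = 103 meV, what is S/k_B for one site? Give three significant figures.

0.204

Eᵢ/kT = 0.42816, 3.6990, 5.1650.
Z = Σ e^(−Eᵢ/kT) = e^(−0.42816) + e^(−3.6990) + e^(−5.1650) = 0.65171 + 0.024748 + 0.0057131 = 0.68217.
⟨E⟩ = Σ EᵢPᵢ = 60.408 meV.
S/k_B = ln Z + ⟨E⟩/kT = ln(0.68217) + 60.408/103 = -0.38248 + 0.58649 = 0.204.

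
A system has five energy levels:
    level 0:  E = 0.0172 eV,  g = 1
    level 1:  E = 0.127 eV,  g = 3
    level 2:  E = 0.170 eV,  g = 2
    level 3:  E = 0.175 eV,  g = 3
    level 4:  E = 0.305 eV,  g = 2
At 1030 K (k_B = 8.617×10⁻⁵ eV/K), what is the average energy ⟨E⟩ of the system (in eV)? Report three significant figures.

k_BT = 8.617×10⁻⁵ × 1030 K = 0.088755 eV.
Eᵢ/kT = 0.19379, 1.4309, 1.9154, 1.9717, 3.4364.
Z = Σ gᵢe^(−Eᵢ/kT) = 1·e^(−0.19379) + 3·e^(−1.4309) + 2·e^(−1.9154) + 3·e^(−1.9717) + 2·e^(−3.4364) = 0.82383 + 0.71728 + 0.29457 + 0.41766 + 0.064361 = 2.3177.
⟨E⟩ = Σ Eᵢ gᵢe^(−Eᵢ/kT) / Z = (0.0172·0.82383 + 0.127·0.71728 + 0.170·0.29457 + 0.175·0.41766 + 0.305·0.064361) / 2.3177 = 0.107 eV.

0.107 eV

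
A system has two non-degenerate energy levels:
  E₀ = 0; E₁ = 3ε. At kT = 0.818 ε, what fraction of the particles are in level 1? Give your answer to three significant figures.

0.0249

Eᵢ/kT = 0, 3.6675.
Z = Σ e^(−Eᵢ/kT) = e^(−0) + e^(−3.6675) = 1.0000 + 0.025540 = 1.0255.
P₁ = e^(−E₁/kT) / Z = 0.025540/1.0255 = 0.0249.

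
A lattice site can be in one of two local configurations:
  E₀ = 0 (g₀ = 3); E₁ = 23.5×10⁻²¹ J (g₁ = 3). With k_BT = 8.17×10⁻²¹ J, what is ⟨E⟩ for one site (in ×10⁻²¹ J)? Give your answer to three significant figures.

1.25 ×10⁻²¹ J

Eᵢ/kT = 0, 2.8764.
Z = Σ gᵢe^(−Eᵢ/kT) = 3·e^(−0) + 3·e^(−2.8764) = 3.0000 + 0.16901 = 3.1690.
⟨E⟩ = Σ Eᵢ gᵢe^(−Eᵢ/kT) / Z = (0·3.0000 + 23.5·0.16901) / 3.1690 = 1.25 ×10⁻²¹ J.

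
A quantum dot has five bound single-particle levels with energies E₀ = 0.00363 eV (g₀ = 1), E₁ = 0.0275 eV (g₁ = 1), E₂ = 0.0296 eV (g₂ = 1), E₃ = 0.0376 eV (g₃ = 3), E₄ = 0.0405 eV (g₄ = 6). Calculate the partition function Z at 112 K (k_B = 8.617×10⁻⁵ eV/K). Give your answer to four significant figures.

Z = 0.9422

k_BT = 8.617×10⁻⁵ × 112 K = 0.00965104 eV.
Eᵢ/kT = 0.376125, 2.84943, 3.06703, 3.89595, 4.19644.
Z = Σ gᵢe^(−Eᵢ/kT) = 1·e^(−0.376125) + 1·e^(−2.84943) + 1·e^(−3.06703) + 3·e^(−3.89595) + 6·e^(−4.19644) = 0.686517 + 0.0578773 + 0.0465592 + 0.0609722 + 0.0902943 = 0.942220.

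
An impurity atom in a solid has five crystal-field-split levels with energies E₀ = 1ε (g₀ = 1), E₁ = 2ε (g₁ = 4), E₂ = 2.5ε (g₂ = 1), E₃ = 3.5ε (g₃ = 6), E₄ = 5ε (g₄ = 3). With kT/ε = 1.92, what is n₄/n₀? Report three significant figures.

0.374

n₄/n₀ = (g₄/g₀) exp[−(E₄−E₀)/kT] = (3/1) × exp(−(4ε)/(1.92ε)) = (3/1) × exp(-2.0833) = 0.374.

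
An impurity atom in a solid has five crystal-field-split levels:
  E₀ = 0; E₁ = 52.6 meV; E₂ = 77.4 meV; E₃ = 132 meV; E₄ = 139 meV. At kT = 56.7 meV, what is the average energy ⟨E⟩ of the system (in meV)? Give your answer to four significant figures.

35.66 meV

Eᵢ/kT = 0, 0.927690, 1.36508, 2.32804, 2.45150.
Z = Σ e^(−Eᵢ/kT) = e^(−0) + e^(−0.927690) + e^(−1.36508) + e^(−2.32804) + e^(−2.45150) = 1.00000 + 0.395466 + 0.255360 + 0.0974866 + 0.0861642 = 1.83448.
⟨E⟩ = Σ Eᵢ e^(−Eᵢ/kT) / Z = (0·1.00000 + 52.6·0.395466 + 77.4·0.255360 + 132·0.0974866 + 139·0.0861642) / 1.83448 = 35.66 meV.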